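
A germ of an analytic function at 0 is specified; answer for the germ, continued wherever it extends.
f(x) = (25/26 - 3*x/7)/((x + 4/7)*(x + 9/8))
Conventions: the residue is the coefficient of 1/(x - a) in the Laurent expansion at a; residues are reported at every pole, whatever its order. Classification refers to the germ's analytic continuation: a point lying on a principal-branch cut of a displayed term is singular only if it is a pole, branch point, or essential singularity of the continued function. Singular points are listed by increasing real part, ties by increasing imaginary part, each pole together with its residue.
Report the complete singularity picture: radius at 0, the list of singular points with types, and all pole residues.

Radius of convergence at 0: 4/7.
At -9/8: a pole of order 1; residue -1051/403.
At -4/7: a pole of order 1; residue 6148/2821.

Denominator factor (x + 4/7): pole of order 1 at -4/7, modulus 4/7.
Denominator factor (x + 9/8): pole of order 1 at -9/8, modulus 9/8.
The radius of convergence is the smallest modulus among the singular points: 4/7.
At the order-1 pole -9/8 set g(x) = (x - (-9/8))*f(x) = (25/26 - 3*x/7)/(x + 4/7).
Simple pole: residue = g(a) at a = -9/8, which is -1051/403.
At the order-1 pole -4/7 set g(x) = (x - (-4/7))*f(x) = (25/26 - 3*x/7)/(x + 9/8).
Simple pole: residue = g(a) at a = -4/7, which is 6148/2821.
List the singular points by increasing real part (a conjugate pair: the negative imaginary part first).


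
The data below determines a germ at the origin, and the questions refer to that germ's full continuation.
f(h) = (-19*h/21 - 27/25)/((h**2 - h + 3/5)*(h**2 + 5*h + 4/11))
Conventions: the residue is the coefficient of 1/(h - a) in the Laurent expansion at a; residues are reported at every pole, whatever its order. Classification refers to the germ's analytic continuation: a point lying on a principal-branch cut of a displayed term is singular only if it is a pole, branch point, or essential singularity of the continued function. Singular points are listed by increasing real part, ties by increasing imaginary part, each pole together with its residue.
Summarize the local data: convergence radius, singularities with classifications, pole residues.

Denominator factor (h**2 + 5*h + 4/11): discriminant 259/11, real irrational roots -5/2 + (1/22)*sqrt(2849) and -5/2 - (1/22)*sqrt(2849); poles of order 1, moduli 5/2 - (1/22)*sqrt(2849) and 5/2 + (1/22)*sqrt(2849).
Denominator factor (h**2 - h + 3/5): discriminant -7/5, complex-conjugate roots (1/2) + ((1/10)*sqrt(35))*i and (1/2) - ((1/10)*sqrt(35))*i; poles of order 1, moduli (1/5)*sqrt(15) and (1/5)*sqrt(15).
The radius of convergence is the smallest modulus among the singular points: 5/2 - (1/22)*sqrt(2849).
The factor h**2 + 5*h + 4/11 splits as (h - a)(h - a') with a = -5/2 - (1/22)*sqrt(2849), a' = -5/2 + (1/22)*sqrt(2849). At the order-1 pole a set g(h) = (h - a)*f(h) = [(-19*h/21 - 27/25)/(h**2 - h + 3/5)] / (h - a').
Simple pole: residue = g(a) at a = -5/2 - (1/22)*sqrt(2849), which is -14663/88662 + (305503/114817290)*sqrt(2849).
The factor h**2 + 5*h + 4/11 splits as (h - a)(h - a') with a = -5/2 + (1/22)*sqrt(2849), a' = -5/2 - (1/22)*sqrt(2849). At the order-1 pole a set g(h) = (h - a)*f(h) = [(-19*h/21 - 27/25)/(h**2 - h + 3/5)] / (h - a').
Simple pole: residue = g(a) at a = -5/2 + (1/22)*sqrt(2849), which is -14663/88662 - (305503/114817290)*sqrt(2849).
The factor h**2 - h + 3/5 splits as (h - a)(h - a') with a = (1/2) - ((1/10)*sqrt(35))*i, a' = (1/2) + ((1/10)*sqrt(35))*i. At the order-1 pole a set g(h) = (h - a)*f(h) = [(-19*h/21 - 27/25)/(h**2 + 5*h + 4/11)] / (h - a').
Simple pole: residue = g(a) at a = (1/2) - ((1/10)*sqrt(35))*i, which is (14663/88662) - ((134387/3103170)*sqrt(35))*i.
The factor h**2 - h + 3/5 splits as (h - a)(h - a') with a = (1/2) + ((1/10)*sqrt(35))*i, a' = (1/2) - ((1/10)*sqrt(35))*i. At the order-1 pole a set g(h) = (h - a)*f(h) = [(-19*h/21 - 27/25)/(h**2 + 5*h + 4/11)] / (h - a').
Simple pole: residue = g(a) at a = (1/2) + ((1/10)*sqrt(35))*i, which is (14663/88662) + ((134387/3103170)*sqrt(35))*i.
List the singular points by increasing real part (a conjugate pair: the negative imaginary part first).

Radius of convergence at 0: 5/2 - (1/22)*sqrt(2849).
At -5/2 - (1/22)*sqrt(2849): a pole of order 1; residue -14663/88662 + (305503/114817290)*sqrt(2849).
At -5/2 + (1/22)*sqrt(2849): a pole of order 1; residue -14663/88662 - (305503/114817290)*sqrt(2849).
At (1/2) - ((1/10)*sqrt(35))*i: a pole of order 1; residue (14663/88662) - ((134387/3103170)*sqrt(35))*i.
At (1/2) + ((1/10)*sqrt(35))*i: a pole of order 1; residue (14663/88662) + ((134387/3103170)*sqrt(35))*i.


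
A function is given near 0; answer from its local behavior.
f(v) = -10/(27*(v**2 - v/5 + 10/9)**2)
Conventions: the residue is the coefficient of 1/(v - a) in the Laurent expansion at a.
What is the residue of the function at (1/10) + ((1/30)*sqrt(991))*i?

The factor v**2 - v/5 + 10/9 splits as (v - a)(v - a') with a = (1/10) + ((1/30)*sqrt(991))*i, a' = (1/10) - ((1/30)*sqrt(991))*i. At the order-2 pole a set g(v) = (v - a)^2*f(v) = [-10/27] / (v - a')^2.
Order-2 pole: residue = g'(a); g'((1/10) + ((1/30)*sqrt(991))*i) = ((2500/982081)*sqrt(991))*i, so the residue is ((2500/982081)*sqrt(991))*i.

The residue is ((2500/982081)*sqrt(991))*i.


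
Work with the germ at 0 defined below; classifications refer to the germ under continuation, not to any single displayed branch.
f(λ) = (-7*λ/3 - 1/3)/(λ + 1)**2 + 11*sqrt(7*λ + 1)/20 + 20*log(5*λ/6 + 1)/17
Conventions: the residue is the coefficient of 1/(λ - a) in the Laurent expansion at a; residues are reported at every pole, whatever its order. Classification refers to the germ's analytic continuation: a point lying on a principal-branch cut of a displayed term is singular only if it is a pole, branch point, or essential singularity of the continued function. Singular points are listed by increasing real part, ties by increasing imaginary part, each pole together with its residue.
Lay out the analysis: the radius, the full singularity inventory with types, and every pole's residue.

Radius of convergence at 0: 1/7.
At -6/5: a logarithmic branch point.
At -1: a pole of order 2; residue -7/3.
At -1/7: an algebraic (square-root) branch point.

Denominator factor (λ + 1)^2: pole of order 2 at -1, modulus 1.
Branch term (11/20)*sqrt(1 - λ/(-1/7)): its argument vanishes at λ = -1/7, a square-root branch point, modulus 1/7.
Branch term (20/17)*log(1 - λ/(-6/5)): its argument vanishes at λ = -6/5, a logarithmic branch point, modulus 6/5.
The radius of convergence is the smallest modulus among the singular points: 1/7.
The branch terms are analytic at -1 and contribute nothing to the residue; only the rational part matters.
At the order-2 pole -1 set g(λ) = (λ - (-1))^2*(rational part) = -7*λ/3 - 1/3.
Order-2 pole: residue = g'(a); g'(-1) = -7/3, so the residue is -7/3.
List the singular points by increasing real part (a conjugate pair: the negative imaginary part first).


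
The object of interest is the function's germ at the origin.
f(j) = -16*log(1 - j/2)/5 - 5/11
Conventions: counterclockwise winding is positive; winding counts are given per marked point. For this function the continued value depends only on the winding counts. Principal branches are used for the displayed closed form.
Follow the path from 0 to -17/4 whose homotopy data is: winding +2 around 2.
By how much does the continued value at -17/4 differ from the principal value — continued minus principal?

Continued minus principal equals -(64/5)*pi*i.

The rational part is single-valued and drops out of the difference; each branch term changes only by its own monodromy.
(-16/5)*log(1 - j/(2)): each positive loop around 2 adds 2*pi*i to the log, so winding +2 contributes (-16/5)*(2)*2*pi*i = -(64/5)*pi*i.
Summing the contributions at j = -17/4 gives -(64/5)*pi*i.


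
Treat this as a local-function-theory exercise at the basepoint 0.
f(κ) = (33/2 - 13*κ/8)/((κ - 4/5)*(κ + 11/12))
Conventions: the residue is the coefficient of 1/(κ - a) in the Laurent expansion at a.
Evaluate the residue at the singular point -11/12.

The residue is -8635/824.

At the order-1 pole -11/12 set g(κ) = (κ - (-11/12))*f(κ) = (33/2 - 13*κ/8)/(κ - 4/5).
Simple pole: residue = g(a) at a = -11/12, which is -8635/824.


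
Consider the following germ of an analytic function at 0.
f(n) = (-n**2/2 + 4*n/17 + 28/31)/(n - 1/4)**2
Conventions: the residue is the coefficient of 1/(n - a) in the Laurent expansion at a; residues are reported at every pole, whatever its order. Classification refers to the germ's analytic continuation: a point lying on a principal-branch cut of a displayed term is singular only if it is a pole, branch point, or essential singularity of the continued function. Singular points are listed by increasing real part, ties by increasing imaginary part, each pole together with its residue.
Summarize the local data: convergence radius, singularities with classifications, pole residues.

Radius of convergence at 0: 1/4.
At 1/4: a pole of order 2; residue -1/68.

Denominator factor (n - 1/4)^2: pole of order 2 at 1/4, modulus 1/4.
The radius of convergence is the smallest modulus among the singular points: 1/4.
At the order-2 pole 1/4 set g(n) = (n - (1/4))^2*f(n) = -n**2/2 + 4*n/17 + 28/31.
Order-2 pole: residue = g'(a); g'(1/4) = -1/68, so the residue is -1/68.


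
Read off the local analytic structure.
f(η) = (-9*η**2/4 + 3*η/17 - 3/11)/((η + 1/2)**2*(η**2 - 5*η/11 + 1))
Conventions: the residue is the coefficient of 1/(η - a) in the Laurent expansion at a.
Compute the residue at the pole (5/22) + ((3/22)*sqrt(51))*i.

The factor η**2 - 5*η/11 + 1 splits as (η - a)(η - a') with a = (5/22) + ((3/22)*sqrt(51))*i, a' = (5/22) - ((3/22)*sqrt(51))*i. At the order-1 pole a set g(η) = (η - a)*f(η) = [(-9*η**2/4 + 3*η/17 - 3/11)/(η + 1/2)**2] / (η - a').
Simple pole: residue = g(a) at a = (5/22) + ((3/22)*sqrt(51))*i, which is (-73767/143650) + ((462431/7326150)*sqrt(51))*i.

The residue is (-73767/143650) + ((462431/7326150)*sqrt(51))*i.


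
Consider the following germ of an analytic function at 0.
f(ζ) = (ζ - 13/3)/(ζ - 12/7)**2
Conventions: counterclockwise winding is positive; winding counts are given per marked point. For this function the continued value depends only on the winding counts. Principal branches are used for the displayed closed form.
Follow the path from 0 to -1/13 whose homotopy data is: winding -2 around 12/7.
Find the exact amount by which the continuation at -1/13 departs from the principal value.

Continued minus principal equals 0.

The function is rational, hence single-valued: continuing it around any pole returns the same value, so the difference is 0.


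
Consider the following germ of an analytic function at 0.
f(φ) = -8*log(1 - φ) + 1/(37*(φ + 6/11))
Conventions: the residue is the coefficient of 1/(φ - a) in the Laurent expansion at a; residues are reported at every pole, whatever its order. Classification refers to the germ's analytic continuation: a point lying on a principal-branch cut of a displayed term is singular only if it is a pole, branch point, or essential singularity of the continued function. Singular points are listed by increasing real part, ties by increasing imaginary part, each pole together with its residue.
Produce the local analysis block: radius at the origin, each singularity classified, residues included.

Radius of convergence at 0: 6/11.
At -6/11: a pole of order 1; residue 1/37.
At 1: a logarithmic branch point.

Denominator factor (φ + 6/11): pole of order 1 at -6/11, modulus 6/11.
Branch term (-8)*log(1 - φ/(1)): its argument vanishes at φ = 1, a logarithmic branch point, modulus 1.
The radius of convergence is the smallest modulus among the singular points: 6/11.
The branch term is analytic at -6/11 and contributes nothing to the residue; only the rational part matters.
At the order-1 pole -6/11 set g(φ) = (φ - (-6/11))*(rational part) = 1/37.
Simple pole: residue = g(a) at a = -6/11, which is 1/37.
List the singular points by increasing real part (a conjugate pair: the negative imaginary part first).


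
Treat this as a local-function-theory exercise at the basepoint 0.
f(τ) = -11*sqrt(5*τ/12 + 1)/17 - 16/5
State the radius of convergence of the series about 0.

Branch term (-11/17)*sqrt(1 - τ/(-12/5)): its argument vanishes at τ = -12/5, a square-root branch point, modulus 12/5.
The radius of convergence is the smallest modulus among the singular points: 12/5.

The radius of convergence is 12/5.


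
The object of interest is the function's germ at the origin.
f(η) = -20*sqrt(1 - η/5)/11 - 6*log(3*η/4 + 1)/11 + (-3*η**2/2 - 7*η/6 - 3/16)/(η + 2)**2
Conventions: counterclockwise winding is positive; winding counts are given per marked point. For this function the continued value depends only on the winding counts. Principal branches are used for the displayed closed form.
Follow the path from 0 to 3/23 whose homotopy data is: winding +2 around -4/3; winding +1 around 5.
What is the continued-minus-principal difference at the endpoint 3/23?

Continued minus principal equals ((32/253)*sqrt(805)) - ((24/11)*pi)*i.

The rational part is single-valued and drops out of the difference; each branch term changes only by its own monodromy.
(-20/11)*sqrt(1 - η/(5)): winding +1 is odd, the square root flips sign, contributing -2*(-20/11)*sqrt(1 - (3/23)/(5)) = -2*(-20/11)*sqrt(112/115) = (32/253)*sqrt(805).
(-6/11)*log(1 - η/(-4/3)): each positive loop around -4/3 adds 2*pi*i to the log, so winding +2 contributes (-6/11)*(2)*2*pi*i = -(24/11)*pi*i.
Summing the contributions at η = 3/23 gives ((32/253)*sqrt(805)) - ((24/11)*pi)*i.


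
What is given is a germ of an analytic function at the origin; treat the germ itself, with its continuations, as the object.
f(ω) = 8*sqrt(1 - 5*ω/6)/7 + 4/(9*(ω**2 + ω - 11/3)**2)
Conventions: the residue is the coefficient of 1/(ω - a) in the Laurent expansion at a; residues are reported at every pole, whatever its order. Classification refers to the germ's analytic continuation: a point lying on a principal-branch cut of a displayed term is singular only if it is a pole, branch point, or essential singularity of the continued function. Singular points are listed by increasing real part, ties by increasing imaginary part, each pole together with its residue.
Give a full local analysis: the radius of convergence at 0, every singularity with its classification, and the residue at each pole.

Denominator factor (ω**2 + ω - 11/3)^2: discriminant 47/3, real irrational roots -1/2 + (1/6)*sqrt(141) and -1/2 - (1/6)*sqrt(141); poles of order 2, moduli -1/2 + (1/6)*sqrt(141) and 1/2 + (1/6)*sqrt(141).
Branch term (8/7)*sqrt(1 - ω/(6/5)): its argument vanishes at ω = 6/5, a square-root branch point, modulus 6/5.
The radius of convergence is the smallest modulus among the singular points: 6/5.
The branch term is analytic at -1/2 - (1/6)*sqrt(141) and contributes nothing to the residue; only the rational part matters.
The factor ω**2 + ω - 11/3 splits as (ω - a)(ω - a') with a = -1/2 - (1/6)*sqrt(141), a' = -1/2 + (1/6)*sqrt(141). At the order-2 pole a set g(ω) = (ω - a)^2*(rational part) = [4/9] / (ω - a')^2.
Order-2 pole: residue = g'(a); g'(-1/2 - (1/6)*sqrt(141)) = (8/6627)*sqrt(141), so the residue is (8/6627)*sqrt(141).
The branch term is analytic at -1/2 + (1/6)*sqrt(141) and contributes nothing to the residue; only the rational part matters.
The factor ω**2 + ω - 11/3 splits as (ω - a)(ω - a') with a = -1/2 + (1/6)*sqrt(141), a' = -1/2 - (1/6)*sqrt(141). At the order-2 pole a set g(ω) = (ω - a)^2*(rational part) = [4/9] / (ω - a')^2.
Order-2 pole: residue = g'(a); g'(-1/2 + (1/6)*sqrt(141)) = -(8/6627)*sqrt(141), so the residue is -(8/6627)*sqrt(141).
List the singular points by increasing real part (a conjugate pair: the negative imaginary part first).

Radius of convergence at 0: 6/5.
At -1/2 - (1/6)*sqrt(141): a pole of order 2; residue (8/6627)*sqrt(141).
At 6/5: an algebraic (square-root) branch point.
At -1/2 + (1/6)*sqrt(141): a pole of order 2; residue -(8/6627)*sqrt(141).


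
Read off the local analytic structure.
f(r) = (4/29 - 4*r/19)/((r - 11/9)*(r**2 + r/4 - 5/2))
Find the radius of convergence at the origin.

Denominator factor (r**2 + r/4 - 5/2): discriminant 161/16, real irrational roots -1/8 + (1/8)*sqrt(161) and -1/8 - (1/8)*sqrt(161); poles of order 1, moduli -1/8 + (1/8)*sqrt(161) and 1/8 + (1/8)*sqrt(161).
Denominator factor (r - 11/9): pole of order 1 at 11/9, modulus 11/9.
The radius of convergence is the smallest modulus among the singular points: 11/9.

The radius of convergence is 11/9.


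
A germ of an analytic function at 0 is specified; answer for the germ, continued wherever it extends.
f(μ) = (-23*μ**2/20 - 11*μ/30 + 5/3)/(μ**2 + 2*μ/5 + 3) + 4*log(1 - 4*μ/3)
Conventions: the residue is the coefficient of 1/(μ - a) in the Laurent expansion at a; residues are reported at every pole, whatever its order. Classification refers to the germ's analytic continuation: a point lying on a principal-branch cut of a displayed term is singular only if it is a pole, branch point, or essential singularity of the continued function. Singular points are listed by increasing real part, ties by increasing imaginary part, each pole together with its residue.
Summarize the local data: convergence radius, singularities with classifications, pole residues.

Radius of convergence at 0: 3/4.
At (-1/5) - ((1/5)*sqrt(74))*i: a pole of order 1; residue (7/150) + ((2549/14800)*sqrt(74))*i.
At (-1/5) + ((1/5)*sqrt(74))*i: a pole of order 1; residue (7/150) - ((2549/14800)*sqrt(74))*i.
At 3/4: a logarithmic branch point.


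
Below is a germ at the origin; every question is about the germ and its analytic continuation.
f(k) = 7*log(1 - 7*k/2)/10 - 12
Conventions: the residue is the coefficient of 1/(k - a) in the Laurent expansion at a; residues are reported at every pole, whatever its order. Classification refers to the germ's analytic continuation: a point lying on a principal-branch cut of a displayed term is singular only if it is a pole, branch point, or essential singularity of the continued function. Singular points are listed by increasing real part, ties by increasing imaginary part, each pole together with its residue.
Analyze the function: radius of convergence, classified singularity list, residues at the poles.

Branch term (7/10)*log(1 - k/(2/7)): its argument vanishes at k = 2/7, a logarithmic branch point, modulus 2/7.
The radius of convergence is the smallest modulus among the singular points: 2/7.

Radius of convergence at 0: 2/7.
At 2/7: a logarithmic branch point.


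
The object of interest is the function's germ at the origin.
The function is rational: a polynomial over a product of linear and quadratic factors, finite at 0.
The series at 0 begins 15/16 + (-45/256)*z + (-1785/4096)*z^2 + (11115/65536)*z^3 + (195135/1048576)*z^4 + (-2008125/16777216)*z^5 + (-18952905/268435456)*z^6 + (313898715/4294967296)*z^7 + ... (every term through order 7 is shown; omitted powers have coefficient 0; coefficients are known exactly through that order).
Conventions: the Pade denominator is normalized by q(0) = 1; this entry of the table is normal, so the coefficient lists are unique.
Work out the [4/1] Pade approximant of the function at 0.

Taylor coefficients needed (read off): a_0 = 15/16, a_1 = -45/256, a_2 = -1785/4096, a_3 = 11115/65536, a_4 = 195135/1048576, a_5 = -2008125/16777216.
Write the denominator as Q(z) = 1 + q1*z. Requiring Q*f - P = O(z^6) with deg P <= 4 kills the coefficients of z^5..z^5 in Q*f:
  z^5: a_5 + q1*a_4 = 0, i.e. -2008125/16777216 + (195135/1048576)*q1 = 0.
Solving this linear system: q1 = 133875/208144.
The numerator is Q*f truncated at degree 4: P0 = a_0 = 15/16; P1 = a_1 + q1*a_0 = 11115/26018; P2 = a_2 + q1*a_1 = -7140/13009; P3 = a_3 + q1*a_2 = -1440/13009; P4 = a_4 + q1*a_3 = 3840/13009.

The Pade approximant has numerator coefficients [15/16, 11115/26018, -7140/13009, -1440/13009, 3840/13009]; denominator coefficients [1, 133875/208144].


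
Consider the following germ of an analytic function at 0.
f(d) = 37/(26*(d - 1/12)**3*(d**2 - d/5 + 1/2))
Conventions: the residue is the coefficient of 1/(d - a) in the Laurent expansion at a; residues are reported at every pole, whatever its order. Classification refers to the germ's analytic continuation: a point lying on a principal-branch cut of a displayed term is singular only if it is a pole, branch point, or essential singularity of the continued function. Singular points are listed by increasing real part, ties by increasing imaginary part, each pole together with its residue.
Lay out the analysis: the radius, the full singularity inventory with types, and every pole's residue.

Radius of convergence at 0: 1/12.
At 1/12: a pole of order 3; residue -3377738880/571830701.
At (1/10) - (7/10)*i: a pole of order 1; residue (1688869440/571830701) - (65054880/307908839)*i.
At (1/10) + (7/10)*i: a pole of order 1; residue (1688869440/571830701) + (65054880/307908839)*i.

Denominator factor (d - 1/12)^3: pole of order 3 at 1/12, modulus 1/12.
Denominator factor (d**2 - d/5 + 1/2): discriminant -49/25, complex-conjugate roots (1/10) + (7/10)*i and (1/10) - (7/10)*i; poles of order 1, moduli (1/2)*sqrt(2) and (1/2)*sqrt(2).
The radius of convergence is the smallest modulus among the singular points: 1/12.
At the order-3 pole 1/12 set g(d) = (d - (1/12))^3*f(d) = 37/(26*(d**2 - d/5 + 1/2)).
Order-3 pole: residue = g''(a)/2; g''(1/12) = -6755477760/571830701, so the residue is -3377738880/571830701.
The factor d**2 - d/5 + 1/2 splits as (d - a)(d - a') with a = (1/10) - (7/10)*i, a' = (1/10) + (7/10)*i. At the order-1 pole a set g(d) = (d - a)*f(d) = [37/(26*(d - 1/12)**3)] / (d - a').
Simple pole: residue = g(a) at a = (1/10) - (7/10)*i, which is (1688869440/571830701) - (65054880/307908839)*i.
The factor d**2 - d/5 + 1/2 splits as (d - a)(d - a') with a = (1/10) + (7/10)*i, a' = (1/10) - (7/10)*i. At the order-1 pole a set g(d) = (d - a)*f(d) = [37/(26*(d - 1/12)**3)] / (d - a').
Simple pole: residue = g(a) at a = (1/10) + (7/10)*i, which is (1688869440/571830701) + (65054880/307908839)*i.
List the singular points by increasing real part (a conjugate pair: the negative imaginary part first).


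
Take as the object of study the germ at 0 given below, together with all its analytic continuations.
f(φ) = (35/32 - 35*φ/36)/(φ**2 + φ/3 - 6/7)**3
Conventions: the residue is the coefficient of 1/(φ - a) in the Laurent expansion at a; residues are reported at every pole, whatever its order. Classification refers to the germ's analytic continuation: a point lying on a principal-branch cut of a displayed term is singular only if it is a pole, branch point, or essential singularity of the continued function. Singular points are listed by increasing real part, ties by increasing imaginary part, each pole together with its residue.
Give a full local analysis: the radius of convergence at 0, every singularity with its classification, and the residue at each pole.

Radius of convergence at 0: -1/6 + (1/42)*sqrt(1561).
At -1/6 - (1/42)*sqrt(1561): a pole of order 3; residue -(1435455/177433072)*sqrt(1561).
At -1/6 + (1/42)*sqrt(1561): a pole of order 3; residue (1435455/177433072)*sqrt(1561).


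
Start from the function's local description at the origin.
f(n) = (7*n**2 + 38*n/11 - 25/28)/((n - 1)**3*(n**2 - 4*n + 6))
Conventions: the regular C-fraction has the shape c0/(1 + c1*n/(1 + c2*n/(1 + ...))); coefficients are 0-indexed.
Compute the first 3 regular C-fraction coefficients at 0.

The regular C-fraction coefficients are [25/168, 167/825, -6257151/91850].

Taylor coefficients (expand at 0): a_0 = 25/168, a_1 = -167/5544, a_2 = -6187/3024.
c0 = a_0 = 25/168. Peel one level at a time: if S = 1 + c*n/S' with S'(0) = 1, then c is the n-coefficient of S and S' = c*n/(S - 1).
S_1 = c0/f = 1 + (167/825)*n + (2085717/151250)*n^2 + ...; c1 = 167/825.
S_2 = c1*n/(S_1 - 1) = 1 + (-6257151/91850)*n + ...; c2 = -6257151/91850.


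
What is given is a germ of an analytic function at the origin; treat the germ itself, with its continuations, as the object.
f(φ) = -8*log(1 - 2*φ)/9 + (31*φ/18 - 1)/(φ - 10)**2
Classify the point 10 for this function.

The denominator factor φ - 10 vanishes at 10 and appears to the power 2; the numerator there equals 146/9, nonzero, and no other factor vanishes.
The branch terms are analytic at this point.
Hence a pole whose order is the multiplicity, 2.

The point is a pole of order 2.


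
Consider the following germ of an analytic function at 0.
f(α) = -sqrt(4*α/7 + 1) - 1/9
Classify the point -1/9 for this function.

The point is a regular point.

There is no denominator, hence no pole anywhere.
Branch term sqrt(1 - α/(-7/4)): argument at -1/9 is 59/63, nonzero, so -1/9 is not its branch point (a point on a principal cut is still regular for the continued germ).
So the germ continues analytically to -1/9.


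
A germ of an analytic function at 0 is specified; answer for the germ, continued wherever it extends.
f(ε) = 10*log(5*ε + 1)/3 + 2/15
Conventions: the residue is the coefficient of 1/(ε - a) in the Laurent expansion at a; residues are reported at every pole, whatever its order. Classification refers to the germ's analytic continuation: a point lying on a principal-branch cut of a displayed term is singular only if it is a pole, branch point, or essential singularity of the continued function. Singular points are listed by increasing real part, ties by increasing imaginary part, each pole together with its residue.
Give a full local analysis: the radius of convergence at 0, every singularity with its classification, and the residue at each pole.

Branch term (10/3)*log(1 - ε/(-1/5)): its argument vanishes at ε = -1/5, a logarithmic branch point, modulus 1/5.
The radius of convergence is the smallest modulus among the singular points: 1/5.

Radius of convergence at 0: 1/5.
At -1/5: a logarithmic branch point.


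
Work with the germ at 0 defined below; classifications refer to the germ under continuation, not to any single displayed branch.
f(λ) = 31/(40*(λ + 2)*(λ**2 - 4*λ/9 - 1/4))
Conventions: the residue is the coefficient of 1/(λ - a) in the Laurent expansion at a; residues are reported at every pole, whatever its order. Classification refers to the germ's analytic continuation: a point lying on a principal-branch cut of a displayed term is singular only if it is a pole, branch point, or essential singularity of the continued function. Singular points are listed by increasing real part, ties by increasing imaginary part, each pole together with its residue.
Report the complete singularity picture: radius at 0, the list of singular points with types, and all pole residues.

Denominator factor (λ + 2): pole of order 1 at -2, modulus 2.
Denominator factor (λ**2 - 4*λ/9 - 1/4): discriminant 97/81, real irrational roots 2/9 + (1/18)*sqrt(97) and 2/9 - (1/18)*sqrt(97); poles of order 1, moduli 2/9 + (1/18)*sqrt(97) and -2/9 + (1/18)*sqrt(97).
The radius of convergence is the smallest modulus among the singular points: -2/9 + (1/18)*sqrt(97).
At the order-1 pole -2 set g(λ) = (λ - (-2))*f(λ) = 31/(40*(λ**2 - 4*λ/9 - 1/4)).
Simple pole: residue = g(a) at a = -2, which is 279/1670.
The factor λ**2 - 4*λ/9 - 1/4 splits as (λ - a)(λ - a') with a = 2/9 - (1/18)*sqrt(97), a' = 2/9 + (1/18)*sqrt(97). At the order-1 pole a set g(λ) = (λ - a)*f(λ) = [31/(40*(λ + 2))] / (λ - a').
Simple pole: residue = g(a) at a = 2/9 - (1/18)*sqrt(97), which is -279/3340 - (558/16199)*sqrt(97).
The factor λ**2 - 4*λ/9 - 1/4 splits as (λ - a)(λ - a') with a = 2/9 + (1/18)*sqrt(97), a' = 2/9 - (1/18)*sqrt(97). At the order-1 pole a set g(λ) = (λ - a)*f(λ) = [31/(40*(λ + 2))] / (λ - a').
Simple pole: residue = g(a) at a = 2/9 + (1/18)*sqrt(97), which is -279/3340 + (558/16199)*sqrt(97).
List the singular points by increasing real part (a conjugate pair: the negative imaginary part first).

Radius of convergence at 0: -2/9 + (1/18)*sqrt(97).
At -2: a pole of order 1; residue 279/1670.
At 2/9 - (1/18)*sqrt(97): a pole of order 1; residue -279/3340 - (558/16199)*sqrt(97).
At 2/9 + (1/18)*sqrt(97): a pole of order 1; residue -279/3340 + (558/16199)*sqrt(97).


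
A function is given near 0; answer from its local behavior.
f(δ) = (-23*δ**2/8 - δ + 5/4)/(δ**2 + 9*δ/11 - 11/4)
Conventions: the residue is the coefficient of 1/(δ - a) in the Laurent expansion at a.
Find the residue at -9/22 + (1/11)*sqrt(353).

The residue is 119/176 - (27915/248512)*sqrt(353).

The factor δ**2 + 9*δ/11 - 11/4 splits as (δ - a)(δ - a') with a = -9/22 + (1/11)*sqrt(353), a' = -9/22 - (1/11)*sqrt(353). At the order-1 pole a set g(δ) = (δ - a)*f(δ) = [-23*δ**2/8 - δ + 5/4] / (δ - a').
Simple pole: residue = g(a) at a = -9/22 + (1/11)*sqrt(353), which is 119/176 - (27915/248512)*sqrt(353).


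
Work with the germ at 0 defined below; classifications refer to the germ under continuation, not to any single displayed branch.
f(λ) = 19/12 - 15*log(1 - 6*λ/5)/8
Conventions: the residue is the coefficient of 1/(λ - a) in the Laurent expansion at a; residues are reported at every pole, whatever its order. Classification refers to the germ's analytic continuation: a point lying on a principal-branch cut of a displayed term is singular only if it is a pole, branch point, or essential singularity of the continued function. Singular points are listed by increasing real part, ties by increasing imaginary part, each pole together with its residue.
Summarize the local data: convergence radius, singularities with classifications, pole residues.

Radius of convergence at 0: 5/6.
At 5/6: a logarithmic branch point.

Branch term (-15/8)*log(1 - λ/(5/6)): its argument vanishes at λ = 5/6, a logarithmic branch point, modulus 5/6.
The radius of convergence is the smallest modulus among the singular points: 5/6.


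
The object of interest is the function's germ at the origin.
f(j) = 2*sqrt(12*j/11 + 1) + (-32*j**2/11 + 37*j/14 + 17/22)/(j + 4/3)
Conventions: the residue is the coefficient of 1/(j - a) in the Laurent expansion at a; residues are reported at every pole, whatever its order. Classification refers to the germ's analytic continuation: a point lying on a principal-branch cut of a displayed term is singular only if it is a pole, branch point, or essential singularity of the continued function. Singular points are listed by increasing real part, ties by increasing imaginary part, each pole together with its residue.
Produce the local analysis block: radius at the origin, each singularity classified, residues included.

Denominator factor (j + 4/3): pole of order 1 at -4/3, modulus 4/3.
Branch term (2)*sqrt(1 - j/(-11/12)): its argument vanishes at j = -11/12, a square-root branch point, modulus 11/12.
The radius of convergence is the smallest modulus among the singular points: 11/12.
The branch term is analytic at -4/3 and contributes nothing to the residue; only the rational part matters.
At the order-1 pole -4/3 set g(j) = (j - (-4/3))*(rational part) = -32*j**2/11 + 37*j/14 + 17/22.
Simple pole: residue = g(a) at a = -4/3, which is -10981/1386.
List the singular points by increasing real part (a conjugate pair: the negative imaginary part first).

Radius of convergence at 0: 11/12.
At -4/3: a pole of order 1; residue -10981/1386.
At -11/12: an algebraic (square-root) branch point.


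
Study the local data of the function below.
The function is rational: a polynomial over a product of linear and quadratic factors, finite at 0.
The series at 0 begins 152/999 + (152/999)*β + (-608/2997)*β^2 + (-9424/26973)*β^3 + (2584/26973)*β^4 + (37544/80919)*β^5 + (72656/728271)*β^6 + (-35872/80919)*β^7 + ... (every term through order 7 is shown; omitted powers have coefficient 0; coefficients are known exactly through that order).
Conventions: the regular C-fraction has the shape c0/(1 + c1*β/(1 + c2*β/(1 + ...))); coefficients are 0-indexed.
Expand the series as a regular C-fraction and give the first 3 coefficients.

The regular C-fraction coefficients are [152/999, -1, 7/3].

Taylor coefficients (read off): a_0 = 152/999, a_1 = 152/999, a_2 = -608/2997.
c0 = a_0 = 152/999. Peel one level at a time: if S = 1 + c*β/S' with S'(0) = 1, then c is the β-coefficient of S and S' = c*β/(S - 1).
S_1 = c0/f = 1 + (-1)*β + (7/3)*β^2 + ...; c1 = -1.
S_2 = c1*β/(S_1 - 1) = 1 + (7/3)*β + ...; c2 = 7/3.


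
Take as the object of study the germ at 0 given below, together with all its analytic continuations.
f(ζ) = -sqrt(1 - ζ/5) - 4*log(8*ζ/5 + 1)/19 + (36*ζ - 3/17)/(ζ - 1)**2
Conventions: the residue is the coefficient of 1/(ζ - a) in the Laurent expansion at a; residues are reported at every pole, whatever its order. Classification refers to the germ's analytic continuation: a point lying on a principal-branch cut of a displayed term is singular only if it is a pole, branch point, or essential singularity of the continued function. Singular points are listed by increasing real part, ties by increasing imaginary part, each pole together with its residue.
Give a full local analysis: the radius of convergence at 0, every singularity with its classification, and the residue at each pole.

Radius of convergence at 0: 5/8.
At -5/8: a logarithmic branch point.
At 1: a pole of order 2; residue 36.
At 5: an algebraic (square-root) branch point.

Denominator factor (ζ - 1)^2: pole of order 2 at 1, modulus 1.
Branch term (-1)*sqrt(1 - ζ/(5)): its argument vanishes at ζ = 5, a square-root branch point, modulus 5.
Branch term (-4/19)*log(1 - ζ/(-5/8)): its argument vanishes at ζ = -5/8, a logarithmic branch point, modulus 5/8.
The radius of convergence is the smallest modulus among the singular points: 5/8.
The branch terms are analytic at 1 and contribute nothing to the residue; only the rational part matters.
At the order-2 pole 1 set g(ζ) = (ζ - (1))^2*(rational part) = 36*ζ - 3/17.
Order-2 pole: residue = g'(a); g'(1) = 36, so the residue is 36.
List the singular points by increasing real part (a conjugate pair: the negative imaginary part first).


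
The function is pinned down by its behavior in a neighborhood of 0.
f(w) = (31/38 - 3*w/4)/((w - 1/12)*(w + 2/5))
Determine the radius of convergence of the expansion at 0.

Denominator factor (w - 1/12): pole of order 1 at 1/12, modulus 1/12.
Denominator factor (w + 2/5): pole of order 1 at -2/5, modulus 2/5.
The radius of convergence is the smallest modulus among the singular points: 1/12.

The radius of convergence is 1/12.


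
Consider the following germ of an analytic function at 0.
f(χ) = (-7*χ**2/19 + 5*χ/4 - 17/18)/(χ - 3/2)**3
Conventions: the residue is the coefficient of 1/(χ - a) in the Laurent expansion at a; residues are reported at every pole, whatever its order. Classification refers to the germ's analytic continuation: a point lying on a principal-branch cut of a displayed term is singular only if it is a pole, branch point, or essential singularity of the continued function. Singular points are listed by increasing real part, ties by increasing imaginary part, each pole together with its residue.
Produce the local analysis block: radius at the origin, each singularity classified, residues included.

Radius of convergence at 0: 3/2.
At 3/2: a pole of order 3; residue -7/19.

Denominator factor (χ - 3/2)^3: pole of order 3 at 3/2, modulus 3/2.
The radius of convergence is the smallest modulus among the singular points: 3/2.
At the order-3 pole 3/2 set g(χ) = (χ - (3/2))^3*f(χ) = -7*χ**2/19 + 5*χ/4 - 17/18.
Order-3 pole: residue = g''(a)/2; g''(3/2) = -14/19, so the residue is -7/19.


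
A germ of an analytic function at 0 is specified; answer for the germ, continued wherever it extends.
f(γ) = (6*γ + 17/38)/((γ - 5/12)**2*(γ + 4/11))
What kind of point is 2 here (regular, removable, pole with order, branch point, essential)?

The point is a regular point.

Denominator factors: γ + 4/11 = 26/11 at γ = 2; γ - 5/12 = 19/12 at γ = 2 — none vanishes.
So the germ continues analytically to 2.


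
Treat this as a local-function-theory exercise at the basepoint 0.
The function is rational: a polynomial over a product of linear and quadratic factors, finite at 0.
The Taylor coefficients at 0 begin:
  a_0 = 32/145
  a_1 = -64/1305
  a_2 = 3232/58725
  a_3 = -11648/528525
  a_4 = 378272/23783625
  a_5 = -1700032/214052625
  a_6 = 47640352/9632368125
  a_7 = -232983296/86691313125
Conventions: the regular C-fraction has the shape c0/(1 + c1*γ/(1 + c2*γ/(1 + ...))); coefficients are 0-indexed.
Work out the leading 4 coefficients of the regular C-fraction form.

The regular C-fraction coefficients are [32/145, 2/9, 9/10, -9/10].

Taylor coefficients (read off): a_0 = 32/145, a_1 = -64/1305, a_2 = 3232/58725, a_3 = -11648/528525.
c0 = a_0 = 32/145. Peel one level at a time: if S = 1 + c*γ/S' with S'(0) = 1, then c is the γ-coefficient of S and S' = c*γ/(S - 1).
S_1 = c0/f = 1 + (2/9)*γ + (-1/5)*γ^2 + ...; c1 = 2/9.
S_2 = c1*γ/(S_1 - 1) = 1 + (9/10)*γ + (81/100)*γ^2 + ...; c2 = 9/10.
S_3 = c2*γ/(S_2 - 1) = 1 + (-9/10)*γ + ...; c3 = -9/10.


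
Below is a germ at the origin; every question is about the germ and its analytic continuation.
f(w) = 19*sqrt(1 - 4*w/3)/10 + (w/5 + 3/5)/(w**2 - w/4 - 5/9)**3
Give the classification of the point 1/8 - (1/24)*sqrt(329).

The point is a pole of order 3.

The denominator factor w**2 - w/4 - 5/9 vanishes at 1/8 - (1/24)*sqrt(329) and appears to the power 3; the numerator there equals 5/8 - (1/120)*sqrt(329), nonzero, and no other factor vanishes.
The branch terms are analytic at this point.
Hence a pole whose order is the multiplicity, 3.


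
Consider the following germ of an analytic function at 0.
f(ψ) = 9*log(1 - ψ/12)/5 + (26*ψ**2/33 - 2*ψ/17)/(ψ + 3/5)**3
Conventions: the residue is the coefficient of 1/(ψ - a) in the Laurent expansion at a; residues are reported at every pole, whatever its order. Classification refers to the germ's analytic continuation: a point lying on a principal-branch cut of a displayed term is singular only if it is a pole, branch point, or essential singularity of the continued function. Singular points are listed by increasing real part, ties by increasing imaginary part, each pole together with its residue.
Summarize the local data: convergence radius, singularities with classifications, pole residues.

Radius of convergence at 0: 3/5.
At -3/5: a pole of order 3; residue 26/33.
At 12: a logarithmic branch point.

Denominator factor (ψ + 3/5)^3: pole of order 3 at -3/5, modulus 3/5.
Branch term (9/5)*log(1 - ψ/(12)): its argument vanishes at ψ = 12, a logarithmic branch point, modulus 12.
The radius of convergence is the smallest modulus among the singular points: 3/5.
The branch term is analytic at -3/5 and contributes nothing to the residue; only the rational part matters.
At the order-3 pole -3/5 set g(ψ) = (ψ - (-3/5))^3*(rational part) = 26*ψ**2/33 - 2*ψ/17.
Order-3 pole: residue = g''(a)/2; g''(-3/5) = 52/33, so the residue is 26/33.
List the singular points by increasing real part (a conjugate pair: the negative imaginary part first).


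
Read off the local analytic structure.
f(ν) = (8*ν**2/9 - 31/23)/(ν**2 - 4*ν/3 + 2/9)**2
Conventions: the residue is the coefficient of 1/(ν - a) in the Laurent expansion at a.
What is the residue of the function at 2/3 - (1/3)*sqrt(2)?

The residue is -(2143/1104)*sqrt(2).

The factor ν**2 - 4*ν/3 + 2/9 splits as (ν - a)(ν - a') with a = 2/3 - (1/3)*sqrt(2), a' = 2/3 + (1/3)*sqrt(2). At the order-2 pole a set g(ν) = (ν - a)^2*f(ν) = [8*ν**2/9 - 31/23] / (ν - a')^2.
Order-2 pole: residue = g'(a); g'(2/3 - (1/3)*sqrt(2)) = -(2143/1104)*sqrt(2), so the residue is -(2143/1104)*sqrt(2).


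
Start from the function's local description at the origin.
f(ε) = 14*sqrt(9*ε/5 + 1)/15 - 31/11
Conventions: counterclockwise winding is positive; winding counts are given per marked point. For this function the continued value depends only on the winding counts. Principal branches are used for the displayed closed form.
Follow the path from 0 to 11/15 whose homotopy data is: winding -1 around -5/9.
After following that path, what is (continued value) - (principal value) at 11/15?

The rational part is single-valued and drops out of the difference; each branch term changes only by its own monodromy.
(14/15)*sqrt(1 - ε/(-5/9)): winding -1 is odd, the square root flips sign, contributing -2*(14/15)*sqrt(1 - (11/15)/(-5/9)) = -2*(14/15)*sqrt(58/25) = -(28/75)*sqrt(58).
Summing the contributions at ε = 11/15 gives -(28/75)*sqrt(58).

Continued minus principal equals -(28/75)*sqrt(58).
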